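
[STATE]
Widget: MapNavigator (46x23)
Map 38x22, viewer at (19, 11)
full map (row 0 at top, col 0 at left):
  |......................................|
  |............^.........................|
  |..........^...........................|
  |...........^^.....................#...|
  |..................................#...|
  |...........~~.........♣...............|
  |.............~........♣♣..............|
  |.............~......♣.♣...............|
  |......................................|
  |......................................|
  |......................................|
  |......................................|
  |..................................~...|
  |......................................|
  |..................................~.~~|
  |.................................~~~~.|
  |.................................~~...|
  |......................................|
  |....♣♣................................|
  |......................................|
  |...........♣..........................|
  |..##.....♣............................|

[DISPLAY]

    ......................................    
    ............^.........................    
    ..........^...........................    
    ...........^^.....................#...    
    ..................................#...    
    ...........~~.........♣...............    
    .............~........♣♣..............    
    .............~......♣.♣...............    
    ......................................    
    ......................................    
    ......................................    
    ...................@..................    
    ..................................~...    
    ......................................    
    ..................................~.~~    
    .................................~~~~.    
    .................................~~...    
    ......................................    
    ....♣♣................................    
    ......................................    
    ...........♣..........................    
    ..##.....♣............................    
                                              


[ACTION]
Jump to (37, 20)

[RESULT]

........................                      
........................                      
........................                      
....................~...                      
........................                      
....................~.~~                      
...................~~~~.                      
...................~~...                      
........................                      
........................                      
........................                      
.......................@                      
........................                      
                                              
                                              
                                              
                                              
                                              
                                              
                                              
                                              
                                              
                                              


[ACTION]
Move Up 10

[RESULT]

                                              
........................                      
........................                      
........................                      
....................#...                      
....................#...                      
........♣...............                      
........♣♣..............                      
......♣.♣...............                      
........................                      
........................                      
.......................@                      
........................                      
....................~...                      
........................                      
....................~.~~                      
...................~~~~.                      
...................~~...                      
........................                      
........................                      
........................                      
........................                      
........................                      


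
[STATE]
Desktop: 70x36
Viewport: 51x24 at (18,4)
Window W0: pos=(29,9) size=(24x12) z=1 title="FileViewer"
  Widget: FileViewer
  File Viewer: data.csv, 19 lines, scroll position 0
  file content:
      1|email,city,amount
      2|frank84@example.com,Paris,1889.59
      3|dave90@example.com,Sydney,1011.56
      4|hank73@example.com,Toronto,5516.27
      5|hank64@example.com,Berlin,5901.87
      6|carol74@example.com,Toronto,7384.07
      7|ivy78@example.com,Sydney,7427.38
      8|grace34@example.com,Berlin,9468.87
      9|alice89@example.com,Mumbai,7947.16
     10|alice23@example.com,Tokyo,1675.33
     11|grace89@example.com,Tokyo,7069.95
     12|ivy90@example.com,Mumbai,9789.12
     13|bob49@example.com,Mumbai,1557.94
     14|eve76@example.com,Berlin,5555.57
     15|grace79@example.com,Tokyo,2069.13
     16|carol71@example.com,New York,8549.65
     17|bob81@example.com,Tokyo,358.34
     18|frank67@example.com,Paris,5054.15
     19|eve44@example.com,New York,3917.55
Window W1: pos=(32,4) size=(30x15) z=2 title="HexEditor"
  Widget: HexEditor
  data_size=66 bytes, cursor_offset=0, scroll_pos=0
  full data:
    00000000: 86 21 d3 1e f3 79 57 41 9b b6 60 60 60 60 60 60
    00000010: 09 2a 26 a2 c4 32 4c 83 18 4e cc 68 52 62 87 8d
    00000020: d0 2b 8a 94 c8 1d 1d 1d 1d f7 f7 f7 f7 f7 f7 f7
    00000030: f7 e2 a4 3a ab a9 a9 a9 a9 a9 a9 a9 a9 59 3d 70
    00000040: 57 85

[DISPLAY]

              ┏━━━━━━━━━━━━━━━━━━━━━━━━━━━━┓       
              ┃ HexEditor                  ┃       
              ┠────────────────────────────┨       
              ┃00000000  86 21 d3 1e f3 79 ┃       
              ┃00000010  09 2a 26 a2 c4 32 ┃       
           ┏━━┃00000020  d0 2b 8a 94 c8 1d ┃       
           ┃ F┃00000030  f7 e2 a4 3a ab a9 ┃       
           ┠──┃00000040  57 85             ┃       
           ┃em┃                            ┃       
           ┃fr┃                            ┃       
           ┃da┃                            ┃       
           ┃ha┃                            ┃       
           ┃ha┃                            ┃       
           ┃ca┃                            ┃       
           ┃iv┗━━━━━━━━━━━━━━━━━━━━━━━━━━━━┛       
           ┃grace34@example.com,B▼┃                
           ┗━━━━━━━━━━━━━━━━━━━━━━┛                
                                                   
                                                   
                                                   
                                                   
                                                   
                                                   
                                                   


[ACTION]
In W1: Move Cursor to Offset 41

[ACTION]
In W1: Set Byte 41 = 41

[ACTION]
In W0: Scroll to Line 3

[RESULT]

              ┏━━━━━━━━━━━━━━━━━━━━━━━━━━━━┓       
              ┃ HexEditor                  ┃       
              ┠────────────────────────────┨       
              ┃00000000  86 21 d3 1e f3 79 ┃       
              ┃00000010  09 2a 26 a2 c4 32 ┃       
           ┏━━┃00000020  d0 2b 8a 94 c8 1d ┃       
           ┃ F┃00000030  f7 e2 a4 3a ab a9 ┃       
           ┠──┃00000040  57 85             ┃       
           ┃da┃                            ┃       
           ┃ha┃                            ┃       
           ┃ha┃                            ┃       
           ┃ca┃                            ┃       
           ┃iv┃                            ┃       
           ┃gr┃                            ┃       
           ┃al┗━━━━━━━━━━━━━━━━━━━━━━━━━━━━┛       
           ┃alice23@example.com,T▼┃                
           ┗━━━━━━━━━━━━━━━━━━━━━━┛                
                                                   
                                                   
                                                   
                                                   
                                                   
                                                   
                                                   


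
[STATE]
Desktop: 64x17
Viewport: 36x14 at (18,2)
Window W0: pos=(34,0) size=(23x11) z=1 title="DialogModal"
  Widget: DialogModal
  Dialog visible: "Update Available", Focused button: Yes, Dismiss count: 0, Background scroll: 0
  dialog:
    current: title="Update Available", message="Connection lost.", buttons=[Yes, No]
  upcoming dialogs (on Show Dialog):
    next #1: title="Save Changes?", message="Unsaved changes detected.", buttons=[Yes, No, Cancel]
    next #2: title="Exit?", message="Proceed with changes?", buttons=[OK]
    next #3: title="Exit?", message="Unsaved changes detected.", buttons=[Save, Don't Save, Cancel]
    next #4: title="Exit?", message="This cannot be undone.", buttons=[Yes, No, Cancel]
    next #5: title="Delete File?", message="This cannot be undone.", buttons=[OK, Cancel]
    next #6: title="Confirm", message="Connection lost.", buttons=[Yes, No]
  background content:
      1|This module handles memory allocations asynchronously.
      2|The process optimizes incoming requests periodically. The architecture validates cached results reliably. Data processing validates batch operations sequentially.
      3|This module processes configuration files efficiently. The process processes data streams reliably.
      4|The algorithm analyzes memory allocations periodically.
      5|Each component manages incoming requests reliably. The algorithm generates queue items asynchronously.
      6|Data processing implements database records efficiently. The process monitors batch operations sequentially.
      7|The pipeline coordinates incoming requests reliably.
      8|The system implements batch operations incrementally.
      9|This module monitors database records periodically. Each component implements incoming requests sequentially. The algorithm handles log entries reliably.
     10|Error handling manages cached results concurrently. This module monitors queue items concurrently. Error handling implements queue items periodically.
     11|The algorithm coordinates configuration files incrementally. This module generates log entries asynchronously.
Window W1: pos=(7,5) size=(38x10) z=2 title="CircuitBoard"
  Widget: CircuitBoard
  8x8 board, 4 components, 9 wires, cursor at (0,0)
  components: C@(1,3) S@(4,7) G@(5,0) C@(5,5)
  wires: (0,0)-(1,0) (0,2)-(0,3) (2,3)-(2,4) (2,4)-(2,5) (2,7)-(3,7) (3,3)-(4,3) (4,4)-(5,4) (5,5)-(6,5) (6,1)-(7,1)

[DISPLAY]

                ┠───────────────────
                ┃This module handles
                ┃Th┌───────────────┐
━━━━━━━━━━━━━━━━━━━━━━━━━━┓Availabl│
ard                       ┃ion lost│
──────────────────────────┨]  No   │
 4 5 6 7                  ┃────────┘
  · ─ ·                   ┃ne coordi
                          ┃━━━━━━━━━
      C                   ┃         
                          ┃         
      · ─ · ─ ·       ·   ┃         
━━━━━━━━━━━━━━━━━━━━━━━━━━┛         
                                    


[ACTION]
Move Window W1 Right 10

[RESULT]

                ┠───────────────────
                ┃This module handles
                ┃Th┌───────────────┐
━━━━━━━━━━━━━━━━━━━━━━━━━━━━━━━━━━━━
 CircuitBoard                       
────────────────────────────────────
   0 1 2 3 4 5 6 7                  
0  [.]      · ─ ·                   
    │                               
1   ·           C                   
                                    
2               · ─ · ─ ·       ·   
━━━━━━━━━━━━━━━━━━━━━━━━━━━━━━━━━━━━
                                    


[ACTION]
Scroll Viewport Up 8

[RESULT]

                ┏━━━━━━━━━━━━━━━━━━━
                ┃ DialogModal       
                ┠───────────────────
                ┃This module handles
                ┃Th┌───────────────┐
━━━━━━━━━━━━━━━━━━━━━━━━━━━━━━━━━━━━
 CircuitBoard                       
────────────────────────────────────
   0 1 2 3 4 5 6 7                  
0  [.]      · ─ ·                   
    │                               
1   ·           C                   
                                    
2               · ─ · ─ ·       ·   


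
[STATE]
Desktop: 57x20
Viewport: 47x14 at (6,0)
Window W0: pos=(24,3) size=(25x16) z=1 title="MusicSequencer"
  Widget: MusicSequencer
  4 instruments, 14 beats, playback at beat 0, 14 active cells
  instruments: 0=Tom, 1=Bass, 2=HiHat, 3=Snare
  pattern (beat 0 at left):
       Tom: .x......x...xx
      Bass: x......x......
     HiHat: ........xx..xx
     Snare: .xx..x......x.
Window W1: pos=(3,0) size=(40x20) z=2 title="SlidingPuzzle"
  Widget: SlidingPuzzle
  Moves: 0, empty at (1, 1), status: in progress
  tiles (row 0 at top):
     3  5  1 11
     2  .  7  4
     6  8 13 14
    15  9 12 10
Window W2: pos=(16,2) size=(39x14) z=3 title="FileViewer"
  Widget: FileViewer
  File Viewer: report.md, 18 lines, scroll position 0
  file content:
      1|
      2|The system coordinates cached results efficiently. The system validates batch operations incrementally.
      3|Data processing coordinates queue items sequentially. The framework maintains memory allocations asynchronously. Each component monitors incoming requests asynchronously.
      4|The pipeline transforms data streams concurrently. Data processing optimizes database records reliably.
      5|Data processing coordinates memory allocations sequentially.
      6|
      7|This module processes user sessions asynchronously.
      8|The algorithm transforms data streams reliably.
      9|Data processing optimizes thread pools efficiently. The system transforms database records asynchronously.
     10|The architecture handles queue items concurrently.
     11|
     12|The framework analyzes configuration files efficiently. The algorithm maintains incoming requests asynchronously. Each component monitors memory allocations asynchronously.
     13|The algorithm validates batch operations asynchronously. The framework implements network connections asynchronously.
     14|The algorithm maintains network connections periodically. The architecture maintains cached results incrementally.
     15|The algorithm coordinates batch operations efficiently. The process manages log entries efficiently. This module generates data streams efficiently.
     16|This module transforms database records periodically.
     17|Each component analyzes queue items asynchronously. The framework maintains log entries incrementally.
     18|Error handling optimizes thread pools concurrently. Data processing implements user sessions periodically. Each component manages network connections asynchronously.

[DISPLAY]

━━━━━━━━━━━━━━━━━━━━━━━━━━━━━━━━━━━━┓          
lidingPuzzle                        ┃          
──────────┏━━━━━━━━━━━━━━━━━━━━━━━━━━━━━━━━━━━━
───┬────┬─┃ FileViewer                         
 3 │  5 │ ┠────────────────────────────────────
───┼────┼─┃                                    
 2 │    │ ┃The system coordinates cached result
───┼────┼─┃Data processing coordinates queue it
 6 │  8 │ ┃The pipeline transforms data streams
───┼────┼─┃Data processing coordinates memory a
15 │  9 │ ┃                                    
───┴────┴─┃This module processes user sessions 
ves: 0    ┃The algorithm transforms data stream
          ┃Data processing optimizes thread poo


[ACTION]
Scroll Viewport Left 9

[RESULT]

   ┏━━━━━━━━━━━━━━━━━━━━━━━━━━━━━━━━━━━━━━┓    
   ┃ SlidingPuzzle                        ┃    
   ┠────────────┏━━━━━━━━━━━━━━━━━━━━━━━━━━━━━━
   ┃┌────┬────┬─┃ FileViewer                   
   ┃│  3 │  5 │ ┠──────────────────────────────
   ┃├────┼────┼─┃                              
   ┃│  2 │    │ ┃The system coordinates cached 
   ┃├────┼────┼─┃Data processing coordinates qu
   ┃│  6 │  8 │ ┃The pipeline transforms data s
   ┃├────┼────┼─┃Data processing coordinates me
   ┃│ 15 │  9 │ ┃                              
   ┃└────┴────┴─┃This module processes user ses
   ┃Moves: 0    ┃The algorithm transforms data 
   ┃            ┃Data processing optimizes thre


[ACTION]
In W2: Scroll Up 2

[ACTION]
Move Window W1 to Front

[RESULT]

   ┏━━━━━━━━━━━━━━━━━━━━━━━━━━━━━━━━━━━━━━┓    
   ┃ SlidingPuzzle                        ┃    
   ┠──────────────────────────────────────┨━━━━
   ┃┌────┬────┬────┬────┐                 ┃    
   ┃│  3 │  5 │  1 │ 11 │                 ┃────
   ┃├────┼────┼────┼────┤                 ┃    
   ┃│  2 │    │  7 │  4 │                 ┃hed 
   ┃├────┼────┼────┼────┤                 ┃s qu
   ┃│  6 │  8 │ 13 │ 14 │                 ┃ta s
   ┃├────┼────┼────┼────┤                 ┃s me
   ┃│ 15 │  9 │ 12 │ 10 │                 ┃    
   ┃└────┴────┴────┴────┘                 ┃ ses
   ┃Moves: 0                              ┃ata 
   ┃                                      ┃thre


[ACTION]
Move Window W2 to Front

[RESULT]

   ┏━━━━━━━━━━━━━━━━━━━━━━━━━━━━━━━━━━━━━━┓    
   ┃ SlidingPuzzle                        ┃    
   ┠────────────┏━━━━━━━━━━━━━━━━━━━━━━━━━━━━━━
   ┃┌────┬────┬─┃ FileViewer                   
   ┃│  3 │  5 │ ┠──────────────────────────────
   ┃├────┼────┼─┃                              
   ┃│  2 │    │ ┃The system coordinates cached 
   ┃├────┼────┼─┃Data processing coordinates qu
   ┃│  6 │  8 │ ┃The pipeline transforms data s
   ┃├────┼────┼─┃Data processing coordinates me
   ┃│ 15 │  9 │ ┃                              
   ┃└────┴────┴─┃This module processes user ses
   ┃Moves: 0    ┃The algorithm transforms data 
   ┃            ┃Data processing optimizes thre


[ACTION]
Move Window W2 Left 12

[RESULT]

   ┏━━━━━━━━━━━━━━━━━━━━━━━━━━━━━━━━━━━━━━┓    
   ┃ SlidingPuzzle                        ┃    
   ┠┏━━━━━━━━━━━━━━━━━━━━━━━━━━━━━━━━━━━━━┓    
   ┃┃ FileViewer                          ┃━━━━
   ┃┠─────────────────────────────────────┨    
   ┃┃                                    ▲┃────
   ┃┃The system coordinates cached result█┃23  
   ┃┃Data processing coordinates queue it░┃██  
   ┃┃The pipeline transforms data streams░┃··  
   ┃┃Data processing coordinates memory a░┃██  
   ┃┃                                    ░┃█·  
   ┃┃This module processes user sessions ░┃    
   ┃┃The algorithm transforms data stream░┃    
   ┃┃Data processing optimizes thread poo░┃    


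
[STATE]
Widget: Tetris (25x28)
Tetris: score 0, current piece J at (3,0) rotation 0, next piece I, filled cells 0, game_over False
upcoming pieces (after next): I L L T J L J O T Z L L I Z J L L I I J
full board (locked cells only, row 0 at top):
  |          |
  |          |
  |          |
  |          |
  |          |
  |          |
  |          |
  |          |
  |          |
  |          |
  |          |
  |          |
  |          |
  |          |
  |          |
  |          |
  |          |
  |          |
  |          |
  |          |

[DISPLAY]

   █      │Next:         
   ███    │████          
          │              
          │              
          │              
          │              
          │Score:        
          │0             
          │              
          │              
          │              
          │              
          │              
          │              
          │              
          │              
          │              
          │              
          │              
          │              
          │              
          │              
          │              
          │              
          │              
          │              
          │              
          │              


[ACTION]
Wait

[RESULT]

          │Next:         
   █      │████          
   ███    │              
          │              
          │              
          │              
          │Score:        
          │0             
          │              
          │              
          │              
          │              
          │              
          │              
          │              
          │              
          │              
          │              
          │              
          │              
          │              
          │              
          │              
          │              
          │              
          │              
          │              
          │              


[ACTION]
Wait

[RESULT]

          │Next:         
          │████          
   █      │              
   ███    │              
          │              
          │              
          │Score:        
          │0             
          │              
          │              
          │              
          │              
          │              
          │              
          │              
          │              
          │              
          │              
          │              
          │              
          │              
          │              
          │              
          │              
          │              
          │              
          │              
          │              


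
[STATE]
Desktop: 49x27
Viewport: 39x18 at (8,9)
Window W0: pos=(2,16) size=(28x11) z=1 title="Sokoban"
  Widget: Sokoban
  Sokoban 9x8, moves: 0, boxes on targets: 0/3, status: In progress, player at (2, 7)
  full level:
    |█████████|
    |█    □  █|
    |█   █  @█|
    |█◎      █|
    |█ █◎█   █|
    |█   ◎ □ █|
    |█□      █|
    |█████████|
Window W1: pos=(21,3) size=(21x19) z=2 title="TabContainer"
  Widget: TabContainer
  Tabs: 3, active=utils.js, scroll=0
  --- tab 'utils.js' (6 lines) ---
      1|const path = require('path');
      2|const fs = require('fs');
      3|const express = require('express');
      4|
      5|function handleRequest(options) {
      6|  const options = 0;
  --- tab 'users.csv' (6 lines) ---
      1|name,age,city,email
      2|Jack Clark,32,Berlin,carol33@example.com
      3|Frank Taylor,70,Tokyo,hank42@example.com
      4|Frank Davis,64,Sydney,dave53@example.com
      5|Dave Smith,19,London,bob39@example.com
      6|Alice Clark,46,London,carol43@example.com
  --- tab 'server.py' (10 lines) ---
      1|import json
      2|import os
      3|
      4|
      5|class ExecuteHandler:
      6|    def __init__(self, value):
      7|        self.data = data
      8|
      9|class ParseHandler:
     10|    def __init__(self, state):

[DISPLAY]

             ┃const fs = require(┃     
             ┃const express = req┃     
             ┃                   ┃     
             ┃function handleRequ┃     
             ┃  const options = 0┃     
             ┃                   ┃     
             ┃                   ┃     
━━━━━━━━━━━━━┃                   ┃     
ban          ┃                   ┃     
─────────────┃                   ┃     
████         ┃                   ┃     
□  █         ┃                   ┃     
  @█         ┗━━━━━━━━━━━━━━━━━━━┛     
   █                 ┃                 
   █                 ┃                 
 □ █                 ┃                 
   █                 ┃                 
━━━━━━━━━━━━━━━━━━━━━┛                 


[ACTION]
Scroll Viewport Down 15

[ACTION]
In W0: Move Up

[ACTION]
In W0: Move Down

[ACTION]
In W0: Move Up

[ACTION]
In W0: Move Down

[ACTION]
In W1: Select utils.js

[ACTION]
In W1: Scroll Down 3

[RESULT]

             ┃function handleRequ┃     
             ┃  const options = 0┃     
             ┃                   ┃     
             ┃                   ┃     
             ┃                   ┃     
             ┃                   ┃     
             ┃                   ┃     
━━━━━━━━━━━━━┃                   ┃     
ban          ┃                   ┃     
─────────────┃                   ┃     
████         ┃                   ┃     
□  █         ┃                   ┃     
  @█         ┗━━━━━━━━━━━━━━━━━━━┛     
   █                 ┃                 
   █                 ┃                 
 □ █                 ┃                 
   █                 ┃                 
━━━━━━━━━━━━━━━━━━━━━┛                 


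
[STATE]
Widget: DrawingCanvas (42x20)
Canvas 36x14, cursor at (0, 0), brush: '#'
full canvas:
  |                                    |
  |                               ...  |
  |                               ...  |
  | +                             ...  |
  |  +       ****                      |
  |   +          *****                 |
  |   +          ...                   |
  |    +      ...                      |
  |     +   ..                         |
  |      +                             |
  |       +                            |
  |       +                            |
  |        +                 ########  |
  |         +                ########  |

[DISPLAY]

+                                         
                               ...        
                               ...        
 +                             ...        
  +       ****                            
   +          *****                       
   +          ...                         
    +      ...                            
     +   ..                               
      +                                   
       +                                  
       +                                  
        +                 ########        
         +                ########        
                                          
                                          
                                          
                                          
                                          
                                          


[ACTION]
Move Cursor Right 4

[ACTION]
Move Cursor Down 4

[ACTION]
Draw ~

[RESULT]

                                          
                               ...        
                               ...        
 +                             ...        
  + ~     ****                            
   +          *****                       
   +          ...                         
    +      ...                            
     +   ..                               
      +                                   
       +                                  
       +                                  
        +                 ########        
         +                ########        
                                          
                                          
                                          
                                          
                                          
                                          


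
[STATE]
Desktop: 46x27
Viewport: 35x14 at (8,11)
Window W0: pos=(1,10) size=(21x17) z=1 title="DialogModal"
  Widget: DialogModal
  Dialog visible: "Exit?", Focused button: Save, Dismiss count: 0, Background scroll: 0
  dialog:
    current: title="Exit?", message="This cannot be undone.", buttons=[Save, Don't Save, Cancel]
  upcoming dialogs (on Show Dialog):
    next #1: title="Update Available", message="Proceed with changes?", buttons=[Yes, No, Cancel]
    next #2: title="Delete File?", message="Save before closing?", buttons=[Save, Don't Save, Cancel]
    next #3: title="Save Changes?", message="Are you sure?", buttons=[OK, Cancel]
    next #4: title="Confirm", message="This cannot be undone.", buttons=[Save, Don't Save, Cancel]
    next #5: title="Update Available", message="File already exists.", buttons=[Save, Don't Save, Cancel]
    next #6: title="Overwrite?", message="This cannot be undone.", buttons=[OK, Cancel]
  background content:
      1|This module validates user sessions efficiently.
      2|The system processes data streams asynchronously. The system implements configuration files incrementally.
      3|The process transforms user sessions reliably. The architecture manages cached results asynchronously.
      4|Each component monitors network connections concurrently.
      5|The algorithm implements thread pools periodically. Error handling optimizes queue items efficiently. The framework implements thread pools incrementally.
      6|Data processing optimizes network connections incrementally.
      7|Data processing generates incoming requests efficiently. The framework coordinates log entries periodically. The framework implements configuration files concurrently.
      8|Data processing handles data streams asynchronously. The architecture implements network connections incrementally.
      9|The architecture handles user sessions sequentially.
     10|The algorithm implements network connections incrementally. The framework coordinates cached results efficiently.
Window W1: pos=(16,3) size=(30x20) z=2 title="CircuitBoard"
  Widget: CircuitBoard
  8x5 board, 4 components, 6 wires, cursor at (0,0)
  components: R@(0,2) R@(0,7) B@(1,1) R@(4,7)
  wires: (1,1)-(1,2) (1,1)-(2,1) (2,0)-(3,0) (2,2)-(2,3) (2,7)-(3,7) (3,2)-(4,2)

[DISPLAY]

gModal  ┃2   ·   ·   · ─ ·         
────────┃    │                     
odule va┃3   ·       ·             
stem pro┃            │             
ocess tr┃4           ·             
omponent┃Cursor: (0,0)             
────────┃                          
 Exit?  ┃                          
s cannot┃                          
ve]  Don┃                          
────────┃                          
gorithm ┗━━━━━━━━━━━━━━━━━━━━━━━━━━
             ┃                     
             ┃                     


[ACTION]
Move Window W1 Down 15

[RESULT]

gModal  ┃0  [.]      R             
────────┃                          
odule va┃1       B ─ ·             
stem pro┃        │                 
ocess tr┃2   ·   ·   · ─ ·         
omponent┃    │                     
────────┃3   ·       ·             
 Exit?  ┃            │             
s cannot┃4           ·             
ve]  Don┃Cursor: (0,0)             
────────┃                          
gorithm ┃                          
        ┃                          
        ┃                          


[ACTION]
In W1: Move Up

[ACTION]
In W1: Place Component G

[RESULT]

gModal  ┃0  [G]      R             
────────┃                          
odule va┃1       B ─ ·             
stem pro┃        │                 
ocess tr┃2   ·   ·   · ─ ·         
omponent┃    │                     
────────┃3   ·       ·             
 Exit?  ┃            │             
s cannot┃4           ·             
ve]  Don┃Cursor: (0,0)             
────────┃                          
gorithm ┃                          
        ┃                          
        ┃                          


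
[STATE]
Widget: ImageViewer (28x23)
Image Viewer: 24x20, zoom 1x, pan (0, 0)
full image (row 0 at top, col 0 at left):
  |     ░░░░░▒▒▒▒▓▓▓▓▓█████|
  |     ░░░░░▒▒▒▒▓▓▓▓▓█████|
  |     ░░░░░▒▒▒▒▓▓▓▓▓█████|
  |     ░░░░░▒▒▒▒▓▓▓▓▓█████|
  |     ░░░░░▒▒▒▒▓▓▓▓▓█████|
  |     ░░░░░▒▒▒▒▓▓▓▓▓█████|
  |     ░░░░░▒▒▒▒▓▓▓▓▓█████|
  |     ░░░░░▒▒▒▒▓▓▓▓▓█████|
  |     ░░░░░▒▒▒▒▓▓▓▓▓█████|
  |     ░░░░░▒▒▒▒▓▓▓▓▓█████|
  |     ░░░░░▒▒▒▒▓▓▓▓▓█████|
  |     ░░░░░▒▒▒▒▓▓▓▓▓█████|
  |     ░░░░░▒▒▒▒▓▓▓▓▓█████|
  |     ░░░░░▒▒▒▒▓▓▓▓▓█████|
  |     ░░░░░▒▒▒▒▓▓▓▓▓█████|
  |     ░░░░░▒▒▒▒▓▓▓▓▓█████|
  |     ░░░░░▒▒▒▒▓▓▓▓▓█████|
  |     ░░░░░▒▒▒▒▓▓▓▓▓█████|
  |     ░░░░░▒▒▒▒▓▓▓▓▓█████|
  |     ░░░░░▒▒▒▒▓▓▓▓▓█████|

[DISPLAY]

     ░░░░░▒▒▒▒▓▓▓▓▓█████    
     ░░░░░▒▒▒▒▓▓▓▓▓█████    
     ░░░░░▒▒▒▒▓▓▓▓▓█████    
     ░░░░░▒▒▒▒▓▓▓▓▓█████    
     ░░░░░▒▒▒▒▓▓▓▓▓█████    
     ░░░░░▒▒▒▒▓▓▓▓▓█████    
     ░░░░░▒▒▒▒▓▓▓▓▓█████    
     ░░░░░▒▒▒▒▓▓▓▓▓█████    
     ░░░░░▒▒▒▒▓▓▓▓▓█████    
     ░░░░░▒▒▒▒▓▓▓▓▓█████    
     ░░░░░▒▒▒▒▓▓▓▓▓█████    
     ░░░░░▒▒▒▒▓▓▓▓▓█████    
     ░░░░░▒▒▒▒▓▓▓▓▓█████    
     ░░░░░▒▒▒▒▓▓▓▓▓█████    
     ░░░░░▒▒▒▒▓▓▓▓▓█████    
     ░░░░░▒▒▒▒▓▓▓▓▓█████    
     ░░░░░▒▒▒▒▓▓▓▓▓█████    
     ░░░░░▒▒▒▒▓▓▓▓▓█████    
     ░░░░░▒▒▒▒▓▓▓▓▓█████    
     ░░░░░▒▒▒▒▓▓▓▓▓█████    
                            
                            
                            


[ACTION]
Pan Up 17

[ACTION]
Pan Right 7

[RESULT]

░░░▒▒▒▒▓▓▓▓▓█████           
░░░▒▒▒▒▓▓▓▓▓█████           
░░░▒▒▒▒▓▓▓▓▓█████           
░░░▒▒▒▒▓▓▓▓▓█████           
░░░▒▒▒▒▓▓▓▓▓█████           
░░░▒▒▒▒▓▓▓▓▓█████           
░░░▒▒▒▒▓▓▓▓▓█████           
░░░▒▒▒▒▓▓▓▓▓█████           
░░░▒▒▒▒▓▓▓▓▓█████           
░░░▒▒▒▒▓▓▓▓▓█████           
░░░▒▒▒▒▓▓▓▓▓█████           
░░░▒▒▒▒▓▓▓▓▓█████           
░░░▒▒▒▒▓▓▓▓▓█████           
░░░▒▒▒▒▓▓▓▓▓█████           
░░░▒▒▒▒▓▓▓▓▓█████           
░░░▒▒▒▒▓▓▓▓▓█████           
░░░▒▒▒▒▓▓▓▓▓█████           
░░░▒▒▒▒▓▓▓▓▓█████           
░░░▒▒▒▒▓▓▓▓▓█████           
░░░▒▒▒▒▓▓▓▓▓█████           
                            
                            
                            


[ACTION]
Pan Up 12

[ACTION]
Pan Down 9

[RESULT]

░░░▒▒▒▒▓▓▓▓▓█████           
░░░▒▒▒▒▓▓▓▓▓█████           
░░░▒▒▒▒▓▓▓▓▓█████           
░░░▒▒▒▒▓▓▓▓▓█████           
░░░▒▒▒▒▓▓▓▓▓█████           
░░░▒▒▒▒▓▓▓▓▓█████           
░░░▒▒▒▒▓▓▓▓▓█████           
░░░▒▒▒▒▓▓▓▓▓█████           
░░░▒▒▒▒▓▓▓▓▓█████           
░░░▒▒▒▒▓▓▓▓▓█████           
░░░▒▒▒▒▓▓▓▓▓█████           
                            
                            
                            
                            
                            
                            
                            
                            
                            
                            
                            
                            


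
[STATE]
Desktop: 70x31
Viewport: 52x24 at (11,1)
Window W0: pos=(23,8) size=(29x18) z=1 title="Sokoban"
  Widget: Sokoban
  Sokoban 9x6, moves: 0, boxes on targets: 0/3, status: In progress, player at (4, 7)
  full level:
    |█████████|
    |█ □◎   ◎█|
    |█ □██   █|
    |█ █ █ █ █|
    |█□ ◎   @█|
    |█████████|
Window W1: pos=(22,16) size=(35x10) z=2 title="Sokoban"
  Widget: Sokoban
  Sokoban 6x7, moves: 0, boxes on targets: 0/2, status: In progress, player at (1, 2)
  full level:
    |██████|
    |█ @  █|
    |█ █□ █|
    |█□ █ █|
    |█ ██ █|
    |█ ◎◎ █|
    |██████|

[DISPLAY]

                                                    
                                                    
                                                    
                                                    
                                                    
                                                    
                                                    
            ┏━━━━━━━━━━━━━━━━━━━━━━━━━━━┓           
            ┃ Sokoban                   ┃           
            ┠───────────────────────────┨           
            ┃█████████                  ┃           
            ┃█ □◎   ◎█                  ┃           
            ┃█ □██   █                  ┃           
            ┃█ █ █ █ █                  ┃           
            ┃█□ ◎   @█                  ┃           
           ┏━━━━━━━━━━━━━━━━━━━━━━━━━━━━━━━━━┓      
           ┃ Sokoban                         ┃      
           ┠─────────────────────────────────┨      
           ┃██████                           ┃      
           ┃█ @  █                           ┃      
           ┃█ █□ █                           ┃      
           ┃█□ █ █                           ┃      
           ┃█ ██ █                           ┃      
           ┃█ ◎◎ █                           ┃      


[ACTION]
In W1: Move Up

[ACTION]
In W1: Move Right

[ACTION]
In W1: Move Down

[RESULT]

                                                    
                                                    
                                                    
                                                    
                                                    
                                                    
                                                    
            ┏━━━━━━━━━━━━━━━━━━━━━━━━━━━┓           
            ┃ Sokoban                   ┃           
            ┠───────────────────────────┨           
            ┃█████████                  ┃           
            ┃█ □◎   ◎█                  ┃           
            ┃█ □██   █                  ┃           
            ┃█ █ █ █ █                  ┃           
            ┃█□ ◎   @█                  ┃           
           ┏━━━━━━━━━━━━━━━━━━━━━━━━━━━━━━━━━┓      
           ┃ Sokoban                         ┃      
           ┠─────────────────────────────────┨      
           ┃██████                           ┃      
           ┃█  @ █                           ┃      
           ┃█ █□ █                           ┃      
           ┃█□ █ █                           ┃      
           ┃█ ██ █                           ┃      
           ┃█ ◎◎ █                           ┃      


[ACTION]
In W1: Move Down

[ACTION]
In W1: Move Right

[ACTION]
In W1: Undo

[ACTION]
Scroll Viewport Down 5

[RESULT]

                                                    
                                                    
            ┏━━━━━━━━━━━━━━━━━━━━━━━━━━━┓           
            ┃ Sokoban                   ┃           
            ┠───────────────────────────┨           
            ┃█████████                  ┃           
            ┃█ □◎   ◎█                  ┃           
            ┃█ □██   █                  ┃           
            ┃█ █ █ █ █                  ┃           
            ┃█□ ◎   @█                  ┃           
           ┏━━━━━━━━━━━━━━━━━━━━━━━━━━━━━━━━━┓      
           ┃ Sokoban                         ┃      
           ┠─────────────────────────────────┨      
           ┃██████                           ┃      
           ┃█  @ █                           ┃      
           ┃█ █□ █                           ┃      
           ┃█□ █ █                           ┃      
           ┃█ ██ █                           ┃      
           ┃█ ◎◎ █                           ┃      
           ┗━━━━━━━━━━━━━━━━━━━━━━━━━━━━━━━━━┛      
                                                    
                                                    
                                                    
                                                    
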